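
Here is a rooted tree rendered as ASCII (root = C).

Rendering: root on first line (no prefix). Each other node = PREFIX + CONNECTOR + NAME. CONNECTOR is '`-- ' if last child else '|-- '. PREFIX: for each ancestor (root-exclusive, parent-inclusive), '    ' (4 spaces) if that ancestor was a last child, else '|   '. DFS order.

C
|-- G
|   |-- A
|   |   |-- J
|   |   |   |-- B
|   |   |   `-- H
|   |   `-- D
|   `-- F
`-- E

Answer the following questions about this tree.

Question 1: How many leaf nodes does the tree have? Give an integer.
Answer: 5

Derivation:
Leaves (nodes with no children): B, D, E, F, H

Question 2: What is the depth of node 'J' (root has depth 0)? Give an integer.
Answer: 3

Derivation:
Path from root to J: C -> G -> A -> J
Depth = number of edges = 3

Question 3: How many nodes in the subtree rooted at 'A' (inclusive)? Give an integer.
Answer: 5

Derivation:
Subtree rooted at A contains: A, B, D, H, J
Count = 5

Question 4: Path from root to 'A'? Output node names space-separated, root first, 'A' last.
Answer: C G A

Derivation:
Walk down from root: C -> G -> A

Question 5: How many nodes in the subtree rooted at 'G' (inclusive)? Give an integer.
Answer: 7

Derivation:
Subtree rooted at G contains: A, B, D, F, G, H, J
Count = 7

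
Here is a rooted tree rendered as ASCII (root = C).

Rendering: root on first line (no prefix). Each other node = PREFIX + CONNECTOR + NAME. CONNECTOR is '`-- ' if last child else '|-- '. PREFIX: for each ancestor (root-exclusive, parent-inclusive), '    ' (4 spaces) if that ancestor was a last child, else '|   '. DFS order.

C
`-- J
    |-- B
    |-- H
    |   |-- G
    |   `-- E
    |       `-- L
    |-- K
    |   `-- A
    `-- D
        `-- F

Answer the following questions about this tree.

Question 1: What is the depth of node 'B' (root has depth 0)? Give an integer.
Path from root to B: C -> J -> B
Depth = number of edges = 2

Answer: 2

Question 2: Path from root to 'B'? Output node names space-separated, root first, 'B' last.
Walk down from root: C -> J -> B

Answer: C J B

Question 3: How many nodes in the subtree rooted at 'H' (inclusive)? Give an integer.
Subtree rooted at H contains: E, G, H, L
Count = 4

Answer: 4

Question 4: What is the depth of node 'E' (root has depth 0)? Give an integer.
Answer: 3

Derivation:
Path from root to E: C -> J -> H -> E
Depth = number of edges = 3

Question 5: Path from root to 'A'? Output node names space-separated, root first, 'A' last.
Walk down from root: C -> J -> K -> A

Answer: C J K A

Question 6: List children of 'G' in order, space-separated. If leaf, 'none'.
Node G's children (from adjacency): (leaf)

Answer: none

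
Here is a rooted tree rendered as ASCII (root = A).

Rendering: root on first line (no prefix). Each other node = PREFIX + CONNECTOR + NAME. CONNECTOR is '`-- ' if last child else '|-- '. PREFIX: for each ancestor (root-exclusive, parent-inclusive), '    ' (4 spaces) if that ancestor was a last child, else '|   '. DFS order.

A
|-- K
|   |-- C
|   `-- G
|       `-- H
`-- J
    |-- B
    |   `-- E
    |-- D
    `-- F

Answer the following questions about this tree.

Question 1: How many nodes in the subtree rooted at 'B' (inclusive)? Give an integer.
Subtree rooted at B contains: B, E
Count = 2

Answer: 2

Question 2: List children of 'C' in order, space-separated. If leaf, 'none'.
Node C's children (from adjacency): (leaf)

Answer: none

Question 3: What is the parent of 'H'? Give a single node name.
Scan adjacency: H appears as child of G

Answer: G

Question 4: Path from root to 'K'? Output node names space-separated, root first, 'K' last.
Walk down from root: A -> K

Answer: A K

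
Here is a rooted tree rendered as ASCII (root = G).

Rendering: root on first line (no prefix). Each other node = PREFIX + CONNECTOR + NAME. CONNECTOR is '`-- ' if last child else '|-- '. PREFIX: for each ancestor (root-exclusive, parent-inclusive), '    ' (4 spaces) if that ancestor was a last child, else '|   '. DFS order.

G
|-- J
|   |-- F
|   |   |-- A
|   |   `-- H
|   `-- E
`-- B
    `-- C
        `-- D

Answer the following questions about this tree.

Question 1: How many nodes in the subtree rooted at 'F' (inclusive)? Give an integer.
Subtree rooted at F contains: A, F, H
Count = 3

Answer: 3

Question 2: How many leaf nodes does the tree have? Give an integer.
Leaves (nodes with no children): A, D, E, H

Answer: 4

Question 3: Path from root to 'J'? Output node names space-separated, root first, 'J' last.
Walk down from root: G -> J

Answer: G J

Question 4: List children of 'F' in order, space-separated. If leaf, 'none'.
Node F's children (from adjacency): A, H

Answer: A H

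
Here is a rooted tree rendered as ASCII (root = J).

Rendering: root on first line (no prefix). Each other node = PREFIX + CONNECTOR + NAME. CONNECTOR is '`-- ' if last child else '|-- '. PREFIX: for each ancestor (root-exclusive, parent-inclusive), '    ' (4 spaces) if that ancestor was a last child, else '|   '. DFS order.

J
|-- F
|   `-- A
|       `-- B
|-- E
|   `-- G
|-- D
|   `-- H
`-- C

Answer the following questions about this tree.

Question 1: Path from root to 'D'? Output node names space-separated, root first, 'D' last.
Answer: J D

Derivation:
Walk down from root: J -> D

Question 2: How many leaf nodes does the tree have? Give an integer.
Leaves (nodes with no children): B, C, G, H

Answer: 4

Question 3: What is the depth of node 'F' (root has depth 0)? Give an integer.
Path from root to F: J -> F
Depth = number of edges = 1

Answer: 1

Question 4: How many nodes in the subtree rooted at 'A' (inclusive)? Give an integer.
Answer: 2

Derivation:
Subtree rooted at A contains: A, B
Count = 2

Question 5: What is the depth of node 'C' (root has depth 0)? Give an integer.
Path from root to C: J -> C
Depth = number of edges = 1

Answer: 1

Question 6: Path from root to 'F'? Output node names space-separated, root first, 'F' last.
Walk down from root: J -> F

Answer: J F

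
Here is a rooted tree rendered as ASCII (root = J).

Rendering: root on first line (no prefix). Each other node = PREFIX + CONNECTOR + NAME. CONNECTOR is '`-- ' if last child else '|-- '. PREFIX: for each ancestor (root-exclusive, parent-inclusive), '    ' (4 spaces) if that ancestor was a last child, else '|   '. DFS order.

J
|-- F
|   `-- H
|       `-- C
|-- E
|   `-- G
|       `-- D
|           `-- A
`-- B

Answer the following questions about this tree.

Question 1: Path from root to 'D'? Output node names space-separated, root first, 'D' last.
Walk down from root: J -> E -> G -> D

Answer: J E G D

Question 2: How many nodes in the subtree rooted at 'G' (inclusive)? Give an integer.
Answer: 3

Derivation:
Subtree rooted at G contains: A, D, G
Count = 3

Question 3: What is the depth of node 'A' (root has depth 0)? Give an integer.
Answer: 4

Derivation:
Path from root to A: J -> E -> G -> D -> A
Depth = number of edges = 4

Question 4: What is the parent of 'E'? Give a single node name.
Answer: J

Derivation:
Scan adjacency: E appears as child of J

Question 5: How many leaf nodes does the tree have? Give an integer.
Leaves (nodes with no children): A, B, C

Answer: 3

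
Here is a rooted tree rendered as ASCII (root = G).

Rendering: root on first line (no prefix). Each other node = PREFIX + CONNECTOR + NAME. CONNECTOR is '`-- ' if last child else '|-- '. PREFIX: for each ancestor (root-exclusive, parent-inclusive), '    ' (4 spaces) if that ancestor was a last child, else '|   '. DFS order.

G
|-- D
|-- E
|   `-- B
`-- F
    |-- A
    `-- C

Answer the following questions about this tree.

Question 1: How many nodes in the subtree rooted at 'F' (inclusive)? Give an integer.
Answer: 3

Derivation:
Subtree rooted at F contains: A, C, F
Count = 3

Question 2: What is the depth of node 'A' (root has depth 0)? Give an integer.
Path from root to A: G -> F -> A
Depth = number of edges = 2

Answer: 2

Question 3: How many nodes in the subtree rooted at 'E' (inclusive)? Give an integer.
Answer: 2

Derivation:
Subtree rooted at E contains: B, E
Count = 2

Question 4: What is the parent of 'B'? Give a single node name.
Scan adjacency: B appears as child of E

Answer: E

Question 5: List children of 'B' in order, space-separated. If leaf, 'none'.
Node B's children (from adjacency): (leaf)

Answer: none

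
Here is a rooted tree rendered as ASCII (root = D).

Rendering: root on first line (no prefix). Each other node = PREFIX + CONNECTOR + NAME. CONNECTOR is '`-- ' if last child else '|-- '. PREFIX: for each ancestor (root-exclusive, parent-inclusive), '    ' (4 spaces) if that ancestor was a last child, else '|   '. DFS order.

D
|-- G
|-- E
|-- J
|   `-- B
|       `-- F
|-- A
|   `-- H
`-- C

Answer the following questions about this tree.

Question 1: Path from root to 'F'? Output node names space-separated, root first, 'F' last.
Answer: D J B F

Derivation:
Walk down from root: D -> J -> B -> F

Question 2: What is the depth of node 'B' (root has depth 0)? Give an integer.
Answer: 2

Derivation:
Path from root to B: D -> J -> B
Depth = number of edges = 2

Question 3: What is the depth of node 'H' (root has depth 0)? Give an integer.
Path from root to H: D -> A -> H
Depth = number of edges = 2

Answer: 2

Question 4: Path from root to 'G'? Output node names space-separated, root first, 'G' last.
Walk down from root: D -> G

Answer: D G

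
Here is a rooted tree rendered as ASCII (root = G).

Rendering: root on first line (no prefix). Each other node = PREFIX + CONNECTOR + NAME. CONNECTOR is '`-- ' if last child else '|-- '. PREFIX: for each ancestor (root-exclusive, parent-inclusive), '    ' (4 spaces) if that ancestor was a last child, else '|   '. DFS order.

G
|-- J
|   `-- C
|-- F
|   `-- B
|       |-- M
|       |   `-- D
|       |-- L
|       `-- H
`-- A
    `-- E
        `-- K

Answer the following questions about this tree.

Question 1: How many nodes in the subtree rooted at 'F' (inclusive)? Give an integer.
Answer: 6

Derivation:
Subtree rooted at F contains: B, D, F, H, L, M
Count = 6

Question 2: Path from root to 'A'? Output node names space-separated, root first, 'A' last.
Walk down from root: G -> A

Answer: G A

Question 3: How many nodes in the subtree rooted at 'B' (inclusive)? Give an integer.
Answer: 5

Derivation:
Subtree rooted at B contains: B, D, H, L, M
Count = 5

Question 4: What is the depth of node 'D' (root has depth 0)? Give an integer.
Path from root to D: G -> F -> B -> M -> D
Depth = number of edges = 4

Answer: 4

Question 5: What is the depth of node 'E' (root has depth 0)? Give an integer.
Path from root to E: G -> A -> E
Depth = number of edges = 2

Answer: 2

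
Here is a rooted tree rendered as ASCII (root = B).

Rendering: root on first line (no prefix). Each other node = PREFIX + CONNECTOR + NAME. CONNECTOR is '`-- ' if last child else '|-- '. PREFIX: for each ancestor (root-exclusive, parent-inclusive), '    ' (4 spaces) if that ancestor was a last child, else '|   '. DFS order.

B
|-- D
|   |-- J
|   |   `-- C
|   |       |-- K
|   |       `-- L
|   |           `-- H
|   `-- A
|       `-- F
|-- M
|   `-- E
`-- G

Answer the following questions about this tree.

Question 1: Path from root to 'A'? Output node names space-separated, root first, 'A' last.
Walk down from root: B -> D -> A

Answer: B D A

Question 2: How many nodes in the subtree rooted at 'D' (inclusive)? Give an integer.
Answer: 8

Derivation:
Subtree rooted at D contains: A, C, D, F, H, J, K, L
Count = 8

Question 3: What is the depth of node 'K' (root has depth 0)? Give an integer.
Path from root to K: B -> D -> J -> C -> K
Depth = number of edges = 4

Answer: 4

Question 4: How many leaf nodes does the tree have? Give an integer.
Leaves (nodes with no children): E, F, G, H, K

Answer: 5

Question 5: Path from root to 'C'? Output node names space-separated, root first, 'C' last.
Walk down from root: B -> D -> J -> C

Answer: B D J C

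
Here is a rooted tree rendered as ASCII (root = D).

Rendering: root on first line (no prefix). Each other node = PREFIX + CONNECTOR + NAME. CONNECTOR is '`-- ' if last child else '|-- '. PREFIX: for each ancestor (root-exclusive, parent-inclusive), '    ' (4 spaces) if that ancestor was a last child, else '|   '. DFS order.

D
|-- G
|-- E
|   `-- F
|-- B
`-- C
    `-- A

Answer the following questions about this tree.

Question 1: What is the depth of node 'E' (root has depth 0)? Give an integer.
Path from root to E: D -> E
Depth = number of edges = 1

Answer: 1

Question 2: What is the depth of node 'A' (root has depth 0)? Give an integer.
Path from root to A: D -> C -> A
Depth = number of edges = 2

Answer: 2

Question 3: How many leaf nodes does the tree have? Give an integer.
Answer: 4

Derivation:
Leaves (nodes with no children): A, B, F, G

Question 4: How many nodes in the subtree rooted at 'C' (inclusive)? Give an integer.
Answer: 2

Derivation:
Subtree rooted at C contains: A, C
Count = 2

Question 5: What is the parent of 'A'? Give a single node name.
Answer: C

Derivation:
Scan adjacency: A appears as child of C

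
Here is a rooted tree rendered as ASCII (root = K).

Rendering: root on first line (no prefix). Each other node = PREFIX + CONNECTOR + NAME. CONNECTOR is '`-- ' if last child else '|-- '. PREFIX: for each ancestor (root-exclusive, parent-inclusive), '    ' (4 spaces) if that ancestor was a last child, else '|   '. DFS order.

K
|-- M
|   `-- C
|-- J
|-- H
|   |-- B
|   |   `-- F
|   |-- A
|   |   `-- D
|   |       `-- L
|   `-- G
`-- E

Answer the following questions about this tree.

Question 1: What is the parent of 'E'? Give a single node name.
Answer: K

Derivation:
Scan adjacency: E appears as child of K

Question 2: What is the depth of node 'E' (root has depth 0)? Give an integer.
Path from root to E: K -> E
Depth = number of edges = 1

Answer: 1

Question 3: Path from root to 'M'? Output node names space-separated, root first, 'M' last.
Walk down from root: K -> M

Answer: K M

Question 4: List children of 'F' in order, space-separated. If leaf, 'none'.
Answer: none

Derivation:
Node F's children (from adjacency): (leaf)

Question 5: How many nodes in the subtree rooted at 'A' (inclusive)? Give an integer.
Answer: 3

Derivation:
Subtree rooted at A contains: A, D, L
Count = 3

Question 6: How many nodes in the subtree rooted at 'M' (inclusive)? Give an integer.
Answer: 2

Derivation:
Subtree rooted at M contains: C, M
Count = 2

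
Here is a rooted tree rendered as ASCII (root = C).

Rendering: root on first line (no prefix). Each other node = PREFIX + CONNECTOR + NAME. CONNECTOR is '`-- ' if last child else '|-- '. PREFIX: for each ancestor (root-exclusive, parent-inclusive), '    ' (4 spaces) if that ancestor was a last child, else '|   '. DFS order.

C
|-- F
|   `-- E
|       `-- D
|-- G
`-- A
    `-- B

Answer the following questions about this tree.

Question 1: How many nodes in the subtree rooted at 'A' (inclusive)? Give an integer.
Subtree rooted at A contains: A, B
Count = 2

Answer: 2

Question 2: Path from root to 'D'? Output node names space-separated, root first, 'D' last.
Walk down from root: C -> F -> E -> D

Answer: C F E D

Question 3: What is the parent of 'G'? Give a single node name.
Answer: C

Derivation:
Scan adjacency: G appears as child of C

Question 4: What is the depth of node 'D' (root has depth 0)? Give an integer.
Answer: 3

Derivation:
Path from root to D: C -> F -> E -> D
Depth = number of edges = 3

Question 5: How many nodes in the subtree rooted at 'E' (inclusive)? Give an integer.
Answer: 2

Derivation:
Subtree rooted at E contains: D, E
Count = 2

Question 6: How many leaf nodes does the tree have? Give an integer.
Leaves (nodes with no children): B, D, G

Answer: 3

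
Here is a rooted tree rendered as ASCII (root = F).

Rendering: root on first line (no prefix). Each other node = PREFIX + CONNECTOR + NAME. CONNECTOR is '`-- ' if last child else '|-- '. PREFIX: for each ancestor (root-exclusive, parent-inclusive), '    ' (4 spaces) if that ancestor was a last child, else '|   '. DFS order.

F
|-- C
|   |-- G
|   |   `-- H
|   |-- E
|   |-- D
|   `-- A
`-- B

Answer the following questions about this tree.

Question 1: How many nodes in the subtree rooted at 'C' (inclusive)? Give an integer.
Subtree rooted at C contains: A, C, D, E, G, H
Count = 6

Answer: 6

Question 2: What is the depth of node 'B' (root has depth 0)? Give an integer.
Path from root to B: F -> B
Depth = number of edges = 1

Answer: 1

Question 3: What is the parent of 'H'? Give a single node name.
Answer: G

Derivation:
Scan adjacency: H appears as child of G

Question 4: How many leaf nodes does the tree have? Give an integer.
Leaves (nodes with no children): A, B, D, E, H

Answer: 5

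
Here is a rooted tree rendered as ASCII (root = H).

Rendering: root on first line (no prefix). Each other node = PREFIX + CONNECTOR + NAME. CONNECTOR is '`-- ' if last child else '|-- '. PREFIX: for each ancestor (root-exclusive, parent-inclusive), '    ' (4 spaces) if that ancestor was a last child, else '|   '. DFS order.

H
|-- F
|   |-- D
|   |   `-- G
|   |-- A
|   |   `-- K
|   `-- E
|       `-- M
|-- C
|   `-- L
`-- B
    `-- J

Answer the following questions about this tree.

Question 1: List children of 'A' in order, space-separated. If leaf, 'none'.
Node A's children (from adjacency): K

Answer: K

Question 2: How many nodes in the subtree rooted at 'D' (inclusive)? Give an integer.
Subtree rooted at D contains: D, G
Count = 2

Answer: 2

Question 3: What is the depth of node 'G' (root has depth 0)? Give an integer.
Path from root to G: H -> F -> D -> G
Depth = number of edges = 3

Answer: 3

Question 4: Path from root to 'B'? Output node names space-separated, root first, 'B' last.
Walk down from root: H -> B

Answer: H B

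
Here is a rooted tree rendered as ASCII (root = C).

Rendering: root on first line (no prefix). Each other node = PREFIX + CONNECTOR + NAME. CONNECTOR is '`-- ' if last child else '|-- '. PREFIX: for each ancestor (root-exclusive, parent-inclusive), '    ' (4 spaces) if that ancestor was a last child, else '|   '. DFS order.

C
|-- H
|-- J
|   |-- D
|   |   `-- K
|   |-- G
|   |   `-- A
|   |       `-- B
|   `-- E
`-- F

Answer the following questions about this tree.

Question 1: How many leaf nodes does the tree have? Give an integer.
Answer: 5

Derivation:
Leaves (nodes with no children): B, E, F, H, K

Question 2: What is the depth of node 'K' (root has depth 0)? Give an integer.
Path from root to K: C -> J -> D -> K
Depth = number of edges = 3

Answer: 3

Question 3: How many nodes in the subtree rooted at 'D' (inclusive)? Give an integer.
Answer: 2

Derivation:
Subtree rooted at D contains: D, K
Count = 2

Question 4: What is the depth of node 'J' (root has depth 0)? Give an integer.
Path from root to J: C -> J
Depth = number of edges = 1

Answer: 1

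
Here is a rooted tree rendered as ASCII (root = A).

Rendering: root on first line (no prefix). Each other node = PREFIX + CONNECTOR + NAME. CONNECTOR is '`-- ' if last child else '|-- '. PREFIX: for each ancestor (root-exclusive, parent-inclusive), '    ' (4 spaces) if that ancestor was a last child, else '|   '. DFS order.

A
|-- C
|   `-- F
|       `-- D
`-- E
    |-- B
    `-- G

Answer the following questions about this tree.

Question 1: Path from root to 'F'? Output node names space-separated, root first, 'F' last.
Answer: A C F

Derivation:
Walk down from root: A -> C -> F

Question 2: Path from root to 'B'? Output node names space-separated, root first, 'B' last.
Answer: A E B

Derivation:
Walk down from root: A -> E -> B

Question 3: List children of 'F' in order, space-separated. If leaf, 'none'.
Answer: D

Derivation:
Node F's children (from adjacency): D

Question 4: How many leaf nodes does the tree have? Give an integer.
Answer: 3

Derivation:
Leaves (nodes with no children): B, D, G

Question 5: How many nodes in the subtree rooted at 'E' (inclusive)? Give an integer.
Answer: 3

Derivation:
Subtree rooted at E contains: B, E, G
Count = 3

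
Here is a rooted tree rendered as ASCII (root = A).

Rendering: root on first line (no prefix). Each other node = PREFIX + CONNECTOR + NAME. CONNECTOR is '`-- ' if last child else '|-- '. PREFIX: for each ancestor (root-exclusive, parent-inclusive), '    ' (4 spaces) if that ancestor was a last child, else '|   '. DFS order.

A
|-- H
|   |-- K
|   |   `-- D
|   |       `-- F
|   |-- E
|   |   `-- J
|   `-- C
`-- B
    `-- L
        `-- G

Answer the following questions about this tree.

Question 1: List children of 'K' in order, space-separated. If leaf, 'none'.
Node K's children (from adjacency): D

Answer: D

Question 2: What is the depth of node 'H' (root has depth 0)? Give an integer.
Answer: 1

Derivation:
Path from root to H: A -> H
Depth = number of edges = 1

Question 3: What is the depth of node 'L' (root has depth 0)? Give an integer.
Path from root to L: A -> B -> L
Depth = number of edges = 2

Answer: 2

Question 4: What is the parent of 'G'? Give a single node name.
Scan adjacency: G appears as child of L

Answer: L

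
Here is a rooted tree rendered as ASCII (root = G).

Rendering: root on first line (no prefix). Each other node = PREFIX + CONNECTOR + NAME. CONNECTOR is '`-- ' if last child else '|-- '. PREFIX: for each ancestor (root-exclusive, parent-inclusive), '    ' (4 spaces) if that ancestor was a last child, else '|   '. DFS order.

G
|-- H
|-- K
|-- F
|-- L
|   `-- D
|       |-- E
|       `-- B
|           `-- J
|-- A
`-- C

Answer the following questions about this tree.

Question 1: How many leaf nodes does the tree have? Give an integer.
Answer: 7

Derivation:
Leaves (nodes with no children): A, C, E, F, H, J, K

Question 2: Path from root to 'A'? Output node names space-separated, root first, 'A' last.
Walk down from root: G -> A

Answer: G A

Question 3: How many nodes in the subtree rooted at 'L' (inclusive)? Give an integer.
Subtree rooted at L contains: B, D, E, J, L
Count = 5

Answer: 5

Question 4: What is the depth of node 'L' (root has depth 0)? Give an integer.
Path from root to L: G -> L
Depth = number of edges = 1

Answer: 1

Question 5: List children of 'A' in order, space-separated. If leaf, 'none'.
Answer: none

Derivation:
Node A's children (from adjacency): (leaf)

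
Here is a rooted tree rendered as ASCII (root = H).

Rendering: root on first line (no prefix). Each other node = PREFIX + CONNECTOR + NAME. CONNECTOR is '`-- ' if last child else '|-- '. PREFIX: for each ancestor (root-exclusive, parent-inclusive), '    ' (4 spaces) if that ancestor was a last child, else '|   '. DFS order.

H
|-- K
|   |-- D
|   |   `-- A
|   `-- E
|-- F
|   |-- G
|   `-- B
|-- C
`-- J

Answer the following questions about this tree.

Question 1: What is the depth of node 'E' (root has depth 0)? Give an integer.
Answer: 2

Derivation:
Path from root to E: H -> K -> E
Depth = number of edges = 2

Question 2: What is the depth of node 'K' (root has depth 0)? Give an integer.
Path from root to K: H -> K
Depth = number of edges = 1

Answer: 1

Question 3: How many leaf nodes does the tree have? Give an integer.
Answer: 6

Derivation:
Leaves (nodes with no children): A, B, C, E, G, J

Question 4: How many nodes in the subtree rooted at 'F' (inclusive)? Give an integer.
Subtree rooted at F contains: B, F, G
Count = 3

Answer: 3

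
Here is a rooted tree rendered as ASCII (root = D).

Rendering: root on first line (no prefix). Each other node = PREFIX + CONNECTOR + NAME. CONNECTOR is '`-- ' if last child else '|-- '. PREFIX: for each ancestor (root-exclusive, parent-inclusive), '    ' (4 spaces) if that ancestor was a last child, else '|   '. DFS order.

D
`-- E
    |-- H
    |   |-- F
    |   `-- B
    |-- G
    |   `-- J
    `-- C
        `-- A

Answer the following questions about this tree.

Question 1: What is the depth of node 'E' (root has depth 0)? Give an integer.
Path from root to E: D -> E
Depth = number of edges = 1

Answer: 1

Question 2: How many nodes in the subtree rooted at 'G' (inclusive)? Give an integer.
Subtree rooted at G contains: G, J
Count = 2

Answer: 2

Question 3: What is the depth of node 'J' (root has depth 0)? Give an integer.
Path from root to J: D -> E -> G -> J
Depth = number of edges = 3

Answer: 3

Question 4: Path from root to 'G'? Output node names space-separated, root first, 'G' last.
Answer: D E G

Derivation:
Walk down from root: D -> E -> G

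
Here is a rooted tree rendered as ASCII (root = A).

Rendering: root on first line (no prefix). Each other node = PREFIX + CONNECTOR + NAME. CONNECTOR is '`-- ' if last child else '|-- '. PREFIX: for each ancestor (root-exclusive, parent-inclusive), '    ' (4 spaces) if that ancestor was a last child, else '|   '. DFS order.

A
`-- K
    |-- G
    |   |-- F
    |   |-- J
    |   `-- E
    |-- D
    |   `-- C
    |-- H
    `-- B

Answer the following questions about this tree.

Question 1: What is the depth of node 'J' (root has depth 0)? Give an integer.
Answer: 3

Derivation:
Path from root to J: A -> K -> G -> J
Depth = number of edges = 3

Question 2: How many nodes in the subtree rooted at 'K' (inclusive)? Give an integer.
Subtree rooted at K contains: B, C, D, E, F, G, H, J, K
Count = 9

Answer: 9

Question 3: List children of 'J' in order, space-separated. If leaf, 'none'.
Node J's children (from adjacency): (leaf)

Answer: none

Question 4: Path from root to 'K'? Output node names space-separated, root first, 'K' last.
Walk down from root: A -> K

Answer: A K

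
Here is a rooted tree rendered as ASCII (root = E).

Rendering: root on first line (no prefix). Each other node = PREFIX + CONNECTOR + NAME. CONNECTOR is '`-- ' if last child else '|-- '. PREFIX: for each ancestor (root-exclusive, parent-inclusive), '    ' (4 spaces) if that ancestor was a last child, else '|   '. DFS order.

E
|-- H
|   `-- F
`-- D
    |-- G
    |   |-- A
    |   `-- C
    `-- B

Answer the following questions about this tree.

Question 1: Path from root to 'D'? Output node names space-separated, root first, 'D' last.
Walk down from root: E -> D

Answer: E D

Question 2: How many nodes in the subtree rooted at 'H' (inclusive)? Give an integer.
Answer: 2

Derivation:
Subtree rooted at H contains: F, H
Count = 2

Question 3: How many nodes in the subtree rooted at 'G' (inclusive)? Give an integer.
Subtree rooted at G contains: A, C, G
Count = 3

Answer: 3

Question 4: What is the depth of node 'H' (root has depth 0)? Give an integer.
Path from root to H: E -> H
Depth = number of edges = 1

Answer: 1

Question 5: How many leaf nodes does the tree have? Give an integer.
Leaves (nodes with no children): A, B, C, F

Answer: 4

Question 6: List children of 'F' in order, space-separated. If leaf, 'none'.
Node F's children (from adjacency): (leaf)

Answer: none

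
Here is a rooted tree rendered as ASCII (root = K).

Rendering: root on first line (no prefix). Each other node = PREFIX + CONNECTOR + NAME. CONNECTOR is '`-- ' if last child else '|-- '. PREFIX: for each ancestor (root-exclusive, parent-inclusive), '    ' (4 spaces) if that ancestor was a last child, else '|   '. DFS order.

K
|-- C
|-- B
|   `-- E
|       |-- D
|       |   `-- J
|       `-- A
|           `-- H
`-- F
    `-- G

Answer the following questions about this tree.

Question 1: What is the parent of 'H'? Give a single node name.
Scan adjacency: H appears as child of A

Answer: A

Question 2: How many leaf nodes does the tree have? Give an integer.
Answer: 4

Derivation:
Leaves (nodes with no children): C, G, H, J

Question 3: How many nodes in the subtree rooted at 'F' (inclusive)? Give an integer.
Subtree rooted at F contains: F, G
Count = 2

Answer: 2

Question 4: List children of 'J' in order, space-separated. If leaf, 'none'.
Answer: none

Derivation:
Node J's children (from adjacency): (leaf)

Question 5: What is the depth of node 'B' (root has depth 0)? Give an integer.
Answer: 1

Derivation:
Path from root to B: K -> B
Depth = number of edges = 1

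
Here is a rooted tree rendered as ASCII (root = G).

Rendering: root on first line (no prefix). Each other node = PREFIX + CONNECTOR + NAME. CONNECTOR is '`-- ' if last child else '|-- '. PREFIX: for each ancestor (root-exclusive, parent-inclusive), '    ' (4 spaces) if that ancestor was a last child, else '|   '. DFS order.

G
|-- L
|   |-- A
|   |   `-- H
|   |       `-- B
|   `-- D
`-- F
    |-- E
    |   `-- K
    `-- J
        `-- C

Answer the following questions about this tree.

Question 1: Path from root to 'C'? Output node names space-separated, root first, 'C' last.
Walk down from root: G -> F -> J -> C

Answer: G F J C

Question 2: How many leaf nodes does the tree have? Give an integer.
Leaves (nodes with no children): B, C, D, K

Answer: 4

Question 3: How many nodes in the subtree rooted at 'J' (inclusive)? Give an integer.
Answer: 2

Derivation:
Subtree rooted at J contains: C, J
Count = 2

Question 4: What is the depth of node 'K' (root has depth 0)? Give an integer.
Path from root to K: G -> F -> E -> K
Depth = number of edges = 3

Answer: 3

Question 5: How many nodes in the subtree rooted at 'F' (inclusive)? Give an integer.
Subtree rooted at F contains: C, E, F, J, K
Count = 5

Answer: 5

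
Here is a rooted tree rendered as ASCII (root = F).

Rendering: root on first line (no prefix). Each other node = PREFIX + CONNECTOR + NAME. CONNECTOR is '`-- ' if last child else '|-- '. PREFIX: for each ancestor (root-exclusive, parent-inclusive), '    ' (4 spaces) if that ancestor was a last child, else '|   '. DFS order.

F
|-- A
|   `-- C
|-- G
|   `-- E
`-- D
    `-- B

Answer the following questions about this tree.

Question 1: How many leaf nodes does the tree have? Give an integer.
Answer: 3

Derivation:
Leaves (nodes with no children): B, C, E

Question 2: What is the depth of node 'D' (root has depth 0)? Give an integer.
Answer: 1

Derivation:
Path from root to D: F -> D
Depth = number of edges = 1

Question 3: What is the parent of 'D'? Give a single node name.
Scan adjacency: D appears as child of F

Answer: F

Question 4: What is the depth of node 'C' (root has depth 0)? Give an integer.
Path from root to C: F -> A -> C
Depth = number of edges = 2

Answer: 2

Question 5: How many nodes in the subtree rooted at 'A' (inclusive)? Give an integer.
Answer: 2

Derivation:
Subtree rooted at A contains: A, C
Count = 2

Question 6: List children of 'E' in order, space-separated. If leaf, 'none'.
Node E's children (from adjacency): (leaf)

Answer: none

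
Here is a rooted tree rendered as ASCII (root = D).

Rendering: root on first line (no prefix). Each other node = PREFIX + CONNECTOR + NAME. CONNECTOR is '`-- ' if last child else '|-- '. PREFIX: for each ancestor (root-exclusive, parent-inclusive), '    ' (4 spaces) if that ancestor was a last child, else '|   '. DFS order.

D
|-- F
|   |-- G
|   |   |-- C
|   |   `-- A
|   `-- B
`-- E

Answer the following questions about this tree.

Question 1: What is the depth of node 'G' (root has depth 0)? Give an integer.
Answer: 2

Derivation:
Path from root to G: D -> F -> G
Depth = number of edges = 2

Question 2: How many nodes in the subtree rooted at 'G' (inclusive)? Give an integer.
Answer: 3

Derivation:
Subtree rooted at G contains: A, C, G
Count = 3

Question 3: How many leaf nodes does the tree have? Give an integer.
Answer: 4

Derivation:
Leaves (nodes with no children): A, B, C, E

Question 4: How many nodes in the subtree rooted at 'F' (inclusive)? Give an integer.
Answer: 5

Derivation:
Subtree rooted at F contains: A, B, C, F, G
Count = 5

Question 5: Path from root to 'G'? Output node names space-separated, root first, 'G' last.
Answer: D F G

Derivation:
Walk down from root: D -> F -> G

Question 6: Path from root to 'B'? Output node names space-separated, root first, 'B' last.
Walk down from root: D -> F -> B

Answer: D F B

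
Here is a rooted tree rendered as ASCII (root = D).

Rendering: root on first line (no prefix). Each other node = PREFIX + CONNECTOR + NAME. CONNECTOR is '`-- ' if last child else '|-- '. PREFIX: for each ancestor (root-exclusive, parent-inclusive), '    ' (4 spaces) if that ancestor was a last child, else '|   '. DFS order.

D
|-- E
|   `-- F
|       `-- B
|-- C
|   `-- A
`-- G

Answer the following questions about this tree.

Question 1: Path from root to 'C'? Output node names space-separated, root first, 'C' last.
Walk down from root: D -> C

Answer: D C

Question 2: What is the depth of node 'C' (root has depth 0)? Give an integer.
Path from root to C: D -> C
Depth = number of edges = 1

Answer: 1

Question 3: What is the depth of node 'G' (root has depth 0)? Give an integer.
Answer: 1

Derivation:
Path from root to G: D -> G
Depth = number of edges = 1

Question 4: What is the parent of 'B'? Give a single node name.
Scan adjacency: B appears as child of F

Answer: F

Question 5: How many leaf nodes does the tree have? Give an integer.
Leaves (nodes with no children): A, B, G

Answer: 3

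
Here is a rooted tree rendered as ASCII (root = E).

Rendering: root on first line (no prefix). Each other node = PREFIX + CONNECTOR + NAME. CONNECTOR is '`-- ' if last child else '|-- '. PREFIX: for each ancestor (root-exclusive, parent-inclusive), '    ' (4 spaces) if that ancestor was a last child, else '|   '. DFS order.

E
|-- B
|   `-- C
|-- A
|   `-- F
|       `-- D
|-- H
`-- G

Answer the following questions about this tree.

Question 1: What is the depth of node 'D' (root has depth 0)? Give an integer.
Answer: 3

Derivation:
Path from root to D: E -> A -> F -> D
Depth = number of edges = 3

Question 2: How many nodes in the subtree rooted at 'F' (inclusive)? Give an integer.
Answer: 2

Derivation:
Subtree rooted at F contains: D, F
Count = 2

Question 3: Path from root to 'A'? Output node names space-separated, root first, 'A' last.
Walk down from root: E -> A

Answer: E A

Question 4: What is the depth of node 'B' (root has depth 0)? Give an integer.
Answer: 1

Derivation:
Path from root to B: E -> B
Depth = number of edges = 1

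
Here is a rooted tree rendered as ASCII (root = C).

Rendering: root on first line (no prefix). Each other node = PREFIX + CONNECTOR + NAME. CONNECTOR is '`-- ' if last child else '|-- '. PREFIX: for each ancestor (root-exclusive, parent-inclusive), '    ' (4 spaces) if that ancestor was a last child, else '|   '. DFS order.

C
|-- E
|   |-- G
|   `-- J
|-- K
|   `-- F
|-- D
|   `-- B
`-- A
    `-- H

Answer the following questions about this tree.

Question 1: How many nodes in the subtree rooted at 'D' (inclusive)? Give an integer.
Answer: 2

Derivation:
Subtree rooted at D contains: B, D
Count = 2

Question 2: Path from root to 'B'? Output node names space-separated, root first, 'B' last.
Answer: C D B

Derivation:
Walk down from root: C -> D -> B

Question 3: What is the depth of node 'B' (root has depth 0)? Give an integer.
Answer: 2

Derivation:
Path from root to B: C -> D -> B
Depth = number of edges = 2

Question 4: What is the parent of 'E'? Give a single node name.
Scan adjacency: E appears as child of C

Answer: C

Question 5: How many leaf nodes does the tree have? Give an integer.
Answer: 5

Derivation:
Leaves (nodes with no children): B, F, G, H, J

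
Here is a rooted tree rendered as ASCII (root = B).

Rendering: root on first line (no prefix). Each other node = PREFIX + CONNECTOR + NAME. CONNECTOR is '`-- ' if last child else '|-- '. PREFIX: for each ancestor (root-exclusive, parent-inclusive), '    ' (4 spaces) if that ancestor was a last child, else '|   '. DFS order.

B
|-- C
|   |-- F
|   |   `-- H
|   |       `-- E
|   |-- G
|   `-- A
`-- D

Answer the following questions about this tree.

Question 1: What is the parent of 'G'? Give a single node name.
Answer: C

Derivation:
Scan adjacency: G appears as child of C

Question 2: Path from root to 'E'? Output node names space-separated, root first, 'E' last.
Answer: B C F H E

Derivation:
Walk down from root: B -> C -> F -> H -> E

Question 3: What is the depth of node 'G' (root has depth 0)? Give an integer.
Path from root to G: B -> C -> G
Depth = number of edges = 2

Answer: 2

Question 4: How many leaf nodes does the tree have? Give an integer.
Answer: 4

Derivation:
Leaves (nodes with no children): A, D, E, G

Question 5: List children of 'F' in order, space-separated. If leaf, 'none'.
Answer: H

Derivation:
Node F's children (from adjacency): H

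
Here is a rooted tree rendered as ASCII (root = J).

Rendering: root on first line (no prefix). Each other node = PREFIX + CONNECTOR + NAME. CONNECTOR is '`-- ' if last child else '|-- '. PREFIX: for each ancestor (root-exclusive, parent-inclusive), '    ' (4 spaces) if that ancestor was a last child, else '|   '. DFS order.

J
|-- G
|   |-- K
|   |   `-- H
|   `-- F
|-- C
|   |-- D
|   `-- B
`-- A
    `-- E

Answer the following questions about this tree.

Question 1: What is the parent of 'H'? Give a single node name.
Scan adjacency: H appears as child of K

Answer: K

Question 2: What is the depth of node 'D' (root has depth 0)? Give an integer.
Answer: 2

Derivation:
Path from root to D: J -> C -> D
Depth = number of edges = 2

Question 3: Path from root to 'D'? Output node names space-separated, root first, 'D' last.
Walk down from root: J -> C -> D

Answer: J C D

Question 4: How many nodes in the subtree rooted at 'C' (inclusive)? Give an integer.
Subtree rooted at C contains: B, C, D
Count = 3

Answer: 3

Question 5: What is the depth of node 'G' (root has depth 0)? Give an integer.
Path from root to G: J -> G
Depth = number of edges = 1

Answer: 1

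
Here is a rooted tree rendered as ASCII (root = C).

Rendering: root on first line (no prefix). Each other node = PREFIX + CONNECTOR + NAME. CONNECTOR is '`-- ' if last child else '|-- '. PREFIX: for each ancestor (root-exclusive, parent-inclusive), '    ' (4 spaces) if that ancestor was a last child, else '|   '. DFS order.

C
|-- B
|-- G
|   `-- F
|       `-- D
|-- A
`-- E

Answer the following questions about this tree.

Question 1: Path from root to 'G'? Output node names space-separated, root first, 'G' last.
Walk down from root: C -> G

Answer: C G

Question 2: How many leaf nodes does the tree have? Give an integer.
Answer: 4

Derivation:
Leaves (nodes with no children): A, B, D, E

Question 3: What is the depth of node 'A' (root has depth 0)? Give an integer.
Answer: 1

Derivation:
Path from root to A: C -> A
Depth = number of edges = 1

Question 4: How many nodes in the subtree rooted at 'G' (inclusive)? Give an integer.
Answer: 3

Derivation:
Subtree rooted at G contains: D, F, G
Count = 3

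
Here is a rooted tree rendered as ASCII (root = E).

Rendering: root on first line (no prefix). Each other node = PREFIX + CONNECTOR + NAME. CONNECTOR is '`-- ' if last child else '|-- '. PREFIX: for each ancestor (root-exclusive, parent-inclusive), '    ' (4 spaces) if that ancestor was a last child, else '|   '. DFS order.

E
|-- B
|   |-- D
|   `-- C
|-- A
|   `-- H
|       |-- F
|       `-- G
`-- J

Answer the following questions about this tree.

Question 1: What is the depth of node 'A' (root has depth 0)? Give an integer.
Path from root to A: E -> A
Depth = number of edges = 1

Answer: 1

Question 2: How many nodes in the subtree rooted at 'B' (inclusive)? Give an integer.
Subtree rooted at B contains: B, C, D
Count = 3

Answer: 3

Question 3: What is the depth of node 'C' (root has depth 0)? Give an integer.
Answer: 2

Derivation:
Path from root to C: E -> B -> C
Depth = number of edges = 2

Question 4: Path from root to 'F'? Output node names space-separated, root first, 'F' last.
Walk down from root: E -> A -> H -> F

Answer: E A H F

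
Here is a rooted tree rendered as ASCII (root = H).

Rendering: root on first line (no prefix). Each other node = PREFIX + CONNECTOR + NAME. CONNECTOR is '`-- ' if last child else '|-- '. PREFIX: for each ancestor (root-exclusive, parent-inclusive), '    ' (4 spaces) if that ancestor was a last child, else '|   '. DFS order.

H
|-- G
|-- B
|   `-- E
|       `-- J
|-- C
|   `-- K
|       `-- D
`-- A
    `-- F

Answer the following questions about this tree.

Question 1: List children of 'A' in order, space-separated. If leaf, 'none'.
Node A's children (from adjacency): F

Answer: F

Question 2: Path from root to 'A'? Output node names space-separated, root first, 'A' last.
Answer: H A

Derivation:
Walk down from root: H -> A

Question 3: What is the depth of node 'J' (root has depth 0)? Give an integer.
Answer: 3

Derivation:
Path from root to J: H -> B -> E -> J
Depth = number of edges = 3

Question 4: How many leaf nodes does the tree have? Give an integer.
Answer: 4

Derivation:
Leaves (nodes with no children): D, F, G, J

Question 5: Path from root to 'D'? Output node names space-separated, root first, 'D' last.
Answer: H C K D

Derivation:
Walk down from root: H -> C -> K -> D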